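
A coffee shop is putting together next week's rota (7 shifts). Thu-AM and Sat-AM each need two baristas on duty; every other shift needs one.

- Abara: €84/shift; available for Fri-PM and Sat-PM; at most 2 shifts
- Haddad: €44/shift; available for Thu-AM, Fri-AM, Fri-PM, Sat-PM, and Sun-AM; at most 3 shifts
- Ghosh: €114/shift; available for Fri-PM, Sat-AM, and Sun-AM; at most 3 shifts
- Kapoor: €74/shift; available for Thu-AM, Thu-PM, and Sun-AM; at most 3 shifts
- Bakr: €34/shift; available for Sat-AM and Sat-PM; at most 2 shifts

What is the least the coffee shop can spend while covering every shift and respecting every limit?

Thu-AM can only be covered by Haddad and Kapoor, so that assignment is forced.
Thu-PM can only be covered by Kapoor, so that assignment is forced.
Fri-AM can only be covered by Haddad, so that assignment is forced.
Picking the cheapest available barista for each shift independently would cost €506, but that ignores the shift limits.
An optimal schedule: Thu-AM→Haddad+Kapoor, Thu-PM→Kapoor, Fri-AM→Haddad, Fri-PM→Haddad, Sat-AM→Bakr+Ghosh, Sat-PM→Bakr, Sun-AM→Kapoor.
Total: 44 + 74 + 74 + 44 + 44 + 34 + 114 + 34 + 74 = €536.

€536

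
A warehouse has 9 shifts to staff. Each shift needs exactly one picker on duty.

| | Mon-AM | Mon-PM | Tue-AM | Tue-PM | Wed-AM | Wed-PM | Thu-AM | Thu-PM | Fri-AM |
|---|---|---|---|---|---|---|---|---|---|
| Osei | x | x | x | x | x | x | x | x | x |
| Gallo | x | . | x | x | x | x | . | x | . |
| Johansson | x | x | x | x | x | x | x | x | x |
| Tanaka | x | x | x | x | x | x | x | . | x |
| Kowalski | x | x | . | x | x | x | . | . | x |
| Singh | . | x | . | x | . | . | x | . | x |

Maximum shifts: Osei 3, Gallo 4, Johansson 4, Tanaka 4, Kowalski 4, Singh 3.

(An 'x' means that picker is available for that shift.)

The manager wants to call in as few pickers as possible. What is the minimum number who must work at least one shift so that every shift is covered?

9 slots to fill and no one can take more than 4, so at least ⌈9/4⌉ = 3 pickers are needed.
Osei, Gallo, and Johansson alone can cover everything: Mon-AM→Gallo, Mon-PM→Osei, Tue-AM→Gallo, Tue-PM→Gallo, Wed-AM→Gallo, Wed-PM→Johansson, Thu-AM→Osei, Thu-PM→Johansson, Fri-AM→Osei.

3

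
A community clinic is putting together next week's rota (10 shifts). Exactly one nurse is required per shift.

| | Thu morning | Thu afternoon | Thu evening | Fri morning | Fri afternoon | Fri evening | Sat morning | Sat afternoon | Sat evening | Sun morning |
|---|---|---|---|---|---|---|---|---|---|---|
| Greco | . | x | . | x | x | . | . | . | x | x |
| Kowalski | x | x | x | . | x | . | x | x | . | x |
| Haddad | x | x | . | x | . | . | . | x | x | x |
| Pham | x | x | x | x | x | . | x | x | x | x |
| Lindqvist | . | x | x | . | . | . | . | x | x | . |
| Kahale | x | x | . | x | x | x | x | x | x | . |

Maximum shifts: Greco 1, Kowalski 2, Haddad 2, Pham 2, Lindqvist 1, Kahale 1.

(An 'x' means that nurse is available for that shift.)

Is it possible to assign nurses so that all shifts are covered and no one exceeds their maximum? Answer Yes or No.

No

Total capacity is 1+2+2+2+1+1 = 9 but 10 worker-slots are needed — infeasible.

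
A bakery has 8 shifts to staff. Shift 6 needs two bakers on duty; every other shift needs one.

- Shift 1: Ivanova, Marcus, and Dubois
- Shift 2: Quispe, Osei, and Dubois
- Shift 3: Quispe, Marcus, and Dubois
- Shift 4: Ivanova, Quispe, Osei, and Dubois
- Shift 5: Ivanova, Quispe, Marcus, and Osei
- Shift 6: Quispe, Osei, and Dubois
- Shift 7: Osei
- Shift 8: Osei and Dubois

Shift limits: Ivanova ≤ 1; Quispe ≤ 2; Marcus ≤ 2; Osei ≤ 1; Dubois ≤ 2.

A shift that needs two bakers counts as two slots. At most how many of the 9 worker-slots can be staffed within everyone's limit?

8

Total capacity across all bakers is 1+2+2+1+2 = 8, and 9 slots are needed, so at most 8 can be filled.
An assignment achieving 8: Shift 1→Ivanova, Shift 2→Quispe, Shift 3→Marcus, Shift 5→Marcus, Shift 6→Quispe+Dubois, Shift 7→Osei, Shift 8→Dubois.
Loads: Ivanova 1/1, Quispe 2/2, Marcus 2/2, Osei 1/1, Dubois 2/2.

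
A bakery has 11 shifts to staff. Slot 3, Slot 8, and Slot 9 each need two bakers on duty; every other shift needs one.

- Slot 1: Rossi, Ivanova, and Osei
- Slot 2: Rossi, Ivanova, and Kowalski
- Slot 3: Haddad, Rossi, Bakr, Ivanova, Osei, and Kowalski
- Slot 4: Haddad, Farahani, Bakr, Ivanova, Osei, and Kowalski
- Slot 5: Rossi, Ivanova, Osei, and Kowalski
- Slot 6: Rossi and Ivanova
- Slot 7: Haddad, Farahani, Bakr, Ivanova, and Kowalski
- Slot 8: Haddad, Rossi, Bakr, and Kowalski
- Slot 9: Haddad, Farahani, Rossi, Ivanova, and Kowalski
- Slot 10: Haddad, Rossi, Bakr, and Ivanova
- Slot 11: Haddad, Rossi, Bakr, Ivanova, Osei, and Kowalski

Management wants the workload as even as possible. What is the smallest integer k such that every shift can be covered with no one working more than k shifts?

With 7 bakers and 14 worker-slots to fill, someone must work at least ⌈14/7⌉ = 2 shifts, so k ≥ 2.
k = 2 works: Slot 1→Rossi, Slot 2→Ivanova, Slot 3→Bakr+Osei, Slot 4→Farahani, Slot 5→Ivanova, Slot 6→Rossi, Slot 7→Haddad, Slot 8→Bakr+Kowalski, Slot 9→Farahani+Kowalski, Slot 10→Haddad, Slot 11→Osei.
Loads: Haddad 2, Farahani 2, Rossi 2, Bakr 2, Ivanova 2, Osei 2, Kowalski 2 — all ≤ 2.

2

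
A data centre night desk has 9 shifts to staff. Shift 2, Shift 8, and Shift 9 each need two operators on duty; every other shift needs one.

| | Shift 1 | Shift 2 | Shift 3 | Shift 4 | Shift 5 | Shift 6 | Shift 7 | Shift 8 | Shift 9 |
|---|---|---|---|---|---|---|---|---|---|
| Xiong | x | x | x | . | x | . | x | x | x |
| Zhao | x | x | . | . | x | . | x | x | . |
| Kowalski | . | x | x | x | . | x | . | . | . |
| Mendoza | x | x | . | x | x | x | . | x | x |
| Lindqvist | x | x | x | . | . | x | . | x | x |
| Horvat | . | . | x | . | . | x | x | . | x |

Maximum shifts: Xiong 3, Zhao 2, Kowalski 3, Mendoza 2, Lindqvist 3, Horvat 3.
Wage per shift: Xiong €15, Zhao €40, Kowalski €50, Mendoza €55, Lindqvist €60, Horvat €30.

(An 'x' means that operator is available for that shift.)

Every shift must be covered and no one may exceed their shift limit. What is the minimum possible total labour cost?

Picking the cheapest available operator for each shift independently would cost €295, but that ignores the shift limits.
An optimal schedule: Shift 1→Xiong, Shift 2→Zhao+Kowalski, Shift 3→Horvat, Shift 4→Kowalski, Shift 5→Xiong, Shift 6→Kowalski, Shift 7→Horvat, Shift 8→Xiong+Zhao, Shift 9→Horvat+Mendoza.
Total: 15 + 40 + 50 + 30 + 50 + 15 + 50 + 30 + 15 + 40 + 30 + 55 = €420.

€420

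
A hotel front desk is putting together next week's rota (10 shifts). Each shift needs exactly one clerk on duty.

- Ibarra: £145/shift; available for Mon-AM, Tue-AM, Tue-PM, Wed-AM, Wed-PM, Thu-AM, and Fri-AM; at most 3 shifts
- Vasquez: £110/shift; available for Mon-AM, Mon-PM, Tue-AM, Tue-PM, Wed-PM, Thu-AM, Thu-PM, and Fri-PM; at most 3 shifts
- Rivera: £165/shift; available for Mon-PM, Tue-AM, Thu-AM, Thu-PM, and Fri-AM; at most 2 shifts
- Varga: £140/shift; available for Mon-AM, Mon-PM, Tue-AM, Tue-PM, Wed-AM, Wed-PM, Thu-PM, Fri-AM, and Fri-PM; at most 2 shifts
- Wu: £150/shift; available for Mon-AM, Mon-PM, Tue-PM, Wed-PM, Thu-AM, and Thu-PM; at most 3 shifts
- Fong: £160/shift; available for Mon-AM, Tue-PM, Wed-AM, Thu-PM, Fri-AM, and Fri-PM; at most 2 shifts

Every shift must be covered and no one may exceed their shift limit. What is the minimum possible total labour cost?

£1345

Picking the cheapest available clerk for each shift independently would cost £1160, but that ignores the shift limits.
An optimal schedule: Mon-AM→Ibarra, Mon-PM→Vasquez, Tue-AM→Vasquez, Tue-PM→Wu, Wed-AM→Varga, Wed-PM→Varga, Thu-AM→Ibarra, Thu-PM→Wu, Fri-AM→Ibarra, Fri-PM→Vasquez.
Total: 145 + 110 + 110 + 150 + 140 + 140 + 145 + 150 + 145 + 110 = £1345.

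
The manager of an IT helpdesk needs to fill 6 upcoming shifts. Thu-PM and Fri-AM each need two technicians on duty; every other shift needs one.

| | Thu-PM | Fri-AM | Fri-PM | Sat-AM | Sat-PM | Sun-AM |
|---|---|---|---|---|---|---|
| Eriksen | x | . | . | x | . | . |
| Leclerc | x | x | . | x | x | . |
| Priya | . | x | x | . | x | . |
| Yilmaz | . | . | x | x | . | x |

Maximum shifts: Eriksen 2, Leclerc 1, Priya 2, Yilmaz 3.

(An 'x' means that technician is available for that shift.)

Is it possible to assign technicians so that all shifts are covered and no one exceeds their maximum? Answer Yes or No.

Total capacity is 8 and 8 slots are needed, so capacity alone doesn't rule it out.
Shifts {Thu-PM, Fri-AM} need 4 worker-slots in total, but the technicians available for any of those shifts (Eriksen, Leclerc, and Priya) can supply at most 3 among them. So no valid schedule exists.

No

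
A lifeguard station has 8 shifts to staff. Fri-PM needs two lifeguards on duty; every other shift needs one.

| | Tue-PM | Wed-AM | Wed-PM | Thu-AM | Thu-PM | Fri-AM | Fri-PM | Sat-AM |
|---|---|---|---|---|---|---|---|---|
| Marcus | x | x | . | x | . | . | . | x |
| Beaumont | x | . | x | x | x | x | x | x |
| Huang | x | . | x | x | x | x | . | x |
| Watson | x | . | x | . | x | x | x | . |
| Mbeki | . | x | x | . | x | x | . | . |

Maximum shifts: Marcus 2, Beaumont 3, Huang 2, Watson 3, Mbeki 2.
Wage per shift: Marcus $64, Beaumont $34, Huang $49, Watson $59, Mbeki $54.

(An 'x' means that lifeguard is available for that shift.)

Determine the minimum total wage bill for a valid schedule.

$426

Fri-PM can only be covered by Beaumont and Watson, so that assignment is forced.
Picking the cheapest available lifeguard for each shift independently would cost $351, but that ignores the shift limits.
An optimal schedule: Tue-PM→Huang, Wed-AM→Mbeki, Wed-PM→Huang, Thu-AM→Beaumont, Thu-PM→Mbeki, Fri-AM→Watson, Fri-PM→Beaumont+Watson, Sat-AM→Beaumont.
Total: 49 + 54 + 49 + 34 + 54 + 59 + 34 + 59 + 34 = $426.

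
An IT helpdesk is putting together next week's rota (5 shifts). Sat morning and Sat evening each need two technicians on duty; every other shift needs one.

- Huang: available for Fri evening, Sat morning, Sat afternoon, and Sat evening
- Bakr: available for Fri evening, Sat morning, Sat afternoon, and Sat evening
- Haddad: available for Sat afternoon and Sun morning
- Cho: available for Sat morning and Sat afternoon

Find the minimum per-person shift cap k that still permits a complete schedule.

2

With 4 technicians and 7 worker-slots to fill, someone must work at least ⌈7/4⌉ = 2 shifts, so k ≥ 2.
k = 2 works: Fri evening→Huang, Sat morning→Bakr+Cho, Sat afternoon→Haddad, Sat evening→Huang+Bakr, Sun morning→Haddad.
Loads: Huang 2, Bakr 2, Haddad 2, Cho 1 — all ≤ 2.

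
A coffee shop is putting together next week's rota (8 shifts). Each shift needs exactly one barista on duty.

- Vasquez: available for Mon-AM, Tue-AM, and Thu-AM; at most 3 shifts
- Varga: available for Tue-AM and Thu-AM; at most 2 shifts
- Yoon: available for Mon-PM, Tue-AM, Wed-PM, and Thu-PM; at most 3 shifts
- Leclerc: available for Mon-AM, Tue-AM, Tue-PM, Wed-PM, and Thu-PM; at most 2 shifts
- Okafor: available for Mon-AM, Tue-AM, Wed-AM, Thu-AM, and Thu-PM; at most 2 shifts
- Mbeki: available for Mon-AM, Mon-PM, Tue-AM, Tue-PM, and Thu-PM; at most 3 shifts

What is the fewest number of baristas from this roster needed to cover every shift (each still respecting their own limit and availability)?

3

8 slots to fill and no one can take more than 3, so at least ⌈8/3⌉ = 3 baristas are needed.
Yoon, Okafor, and Mbeki alone can cover everything: Mon-AM→Mbeki, Mon-PM→Yoon, Tue-AM→Yoon, Tue-PM→Mbeki, Wed-AM→Okafor, Wed-PM→Yoon, Thu-AM→Okafor, Thu-PM→Mbeki.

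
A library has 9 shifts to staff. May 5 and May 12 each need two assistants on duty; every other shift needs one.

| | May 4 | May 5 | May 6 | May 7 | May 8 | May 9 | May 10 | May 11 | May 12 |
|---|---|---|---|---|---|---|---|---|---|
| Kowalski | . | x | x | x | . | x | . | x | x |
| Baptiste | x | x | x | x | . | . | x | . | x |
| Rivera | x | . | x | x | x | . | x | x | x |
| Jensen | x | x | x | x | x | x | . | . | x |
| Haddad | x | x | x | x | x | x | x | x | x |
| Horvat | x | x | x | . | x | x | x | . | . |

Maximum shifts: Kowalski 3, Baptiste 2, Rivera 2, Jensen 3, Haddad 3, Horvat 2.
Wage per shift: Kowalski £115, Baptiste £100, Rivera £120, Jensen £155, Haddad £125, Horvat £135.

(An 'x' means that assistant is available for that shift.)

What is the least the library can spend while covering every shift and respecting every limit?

£1295

Picking the cheapest available assistant for each shift independently would cost £1180, but that ignores the shift limits.
An optimal schedule: May 4→Baptiste, May 5→Haddad+Horvat, May 6→Haddad, May 7→Kowalski, May 8→Rivera, May 9→Kowalski, May 10→Baptiste, May 11→Kowalski, May 12→Rivera+Haddad.
Total: 100 + 125 + 135 + 125 + 115 + 120 + 115 + 100 + 115 + 120 + 125 = £1295.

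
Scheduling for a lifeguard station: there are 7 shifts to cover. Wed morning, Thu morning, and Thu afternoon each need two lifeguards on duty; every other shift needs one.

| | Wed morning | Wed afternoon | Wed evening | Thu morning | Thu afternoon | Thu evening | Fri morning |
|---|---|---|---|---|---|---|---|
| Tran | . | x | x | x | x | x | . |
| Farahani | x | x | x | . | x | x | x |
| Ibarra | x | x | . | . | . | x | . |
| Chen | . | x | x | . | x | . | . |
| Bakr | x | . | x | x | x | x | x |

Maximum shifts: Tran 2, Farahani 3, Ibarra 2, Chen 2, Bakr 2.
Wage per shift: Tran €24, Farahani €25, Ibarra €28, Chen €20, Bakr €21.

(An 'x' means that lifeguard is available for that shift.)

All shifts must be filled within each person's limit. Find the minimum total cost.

Thu morning can only be covered by Tran and Bakr, so that assignment is forced.
Picking the cheapest available lifeguard for each shift independently would cost €214, but that ignores the shift limits.
An optimal schedule: Wed morning→Farahani+Ibarra, Wed afternoon→Chen, Wed evening→Chen, Thu morning→Bakr+Tran, Thu afternoon→Tran+Farahani, Thu evening→Farahani, Fri morning→Bakr.
Total: 25 + 28 + 20 + 20 + 21 + 24 + 24 + 25 + 25 + 21 = €233.

€233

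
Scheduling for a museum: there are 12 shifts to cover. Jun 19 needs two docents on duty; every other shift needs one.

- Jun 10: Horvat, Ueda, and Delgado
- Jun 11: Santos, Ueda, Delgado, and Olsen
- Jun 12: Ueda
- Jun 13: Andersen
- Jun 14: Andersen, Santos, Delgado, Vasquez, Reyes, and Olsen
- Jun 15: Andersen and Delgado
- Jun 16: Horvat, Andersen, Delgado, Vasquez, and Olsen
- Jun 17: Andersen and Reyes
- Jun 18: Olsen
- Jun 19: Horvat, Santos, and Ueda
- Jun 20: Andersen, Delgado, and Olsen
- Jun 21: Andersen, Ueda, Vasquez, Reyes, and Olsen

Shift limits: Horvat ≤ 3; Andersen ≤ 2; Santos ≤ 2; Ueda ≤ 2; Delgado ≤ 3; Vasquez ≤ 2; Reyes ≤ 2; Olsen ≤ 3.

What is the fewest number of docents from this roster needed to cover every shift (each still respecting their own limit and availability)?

5

13 slots to fill and no one can take more than 3, so at least ⌈13/3⌉ = 5 docents are needed.
Horvat, Andersen, Ueda, Delgado, and Olsen alone can cover everything: Jun 10→Horvat, Jun 11→Delgado, Jun 12→Ueda, Jun 13→Andersen, Jun 14→Delgado, Jun 15→Delgado, Jun 16→Horvat, Jun 17→Andersen, Jun 18→Olsen, Jun 19→Horvat+Ueda, Jun 20→Olsen, Jun 21→Olsen.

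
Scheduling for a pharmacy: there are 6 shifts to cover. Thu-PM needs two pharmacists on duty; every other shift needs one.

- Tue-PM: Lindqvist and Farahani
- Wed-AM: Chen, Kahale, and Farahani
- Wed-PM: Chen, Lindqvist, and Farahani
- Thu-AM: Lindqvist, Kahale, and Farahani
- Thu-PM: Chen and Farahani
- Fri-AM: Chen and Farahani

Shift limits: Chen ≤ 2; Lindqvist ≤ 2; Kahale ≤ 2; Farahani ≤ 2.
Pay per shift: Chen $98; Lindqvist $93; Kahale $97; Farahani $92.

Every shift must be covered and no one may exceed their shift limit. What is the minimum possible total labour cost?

Thu-PM can only be covered by Chen and Farahani, so that assignment is forced.
Picking the cheapest available pharmacist for each shift independently would cost $650, but that ignores the shift limits.
An optimal schedule: Tue-PM→Lindqvist, Wed-AM→Kahale, Wed-PM→Lindqvist, Thu-AM→Kahale, Thu-PM→Farahani+Chen, Fri-AM→Farahani.
Total: 93 + 97 + 93 + 97 + 92 + 98 + 92 = $662.

$662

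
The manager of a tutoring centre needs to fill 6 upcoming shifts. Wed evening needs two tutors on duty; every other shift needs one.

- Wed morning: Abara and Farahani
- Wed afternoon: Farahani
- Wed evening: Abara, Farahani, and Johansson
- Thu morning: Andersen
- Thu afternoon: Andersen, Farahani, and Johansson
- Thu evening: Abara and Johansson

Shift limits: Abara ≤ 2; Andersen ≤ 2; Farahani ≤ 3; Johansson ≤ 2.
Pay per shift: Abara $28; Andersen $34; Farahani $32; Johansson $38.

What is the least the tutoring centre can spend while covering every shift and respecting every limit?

$220

Wed afternoon can only be covered by Farahani, so that assignment is forced.
Thu morning can only be covered by Andersen, so that assignment is forced.
Picking the cheapest available tutor for each shift independently would cost $214, but that ignores the shift limits.
An optimal schedule: Wed morning→Farahani, Wed afternoon→Farahani, Wed evening→Abara+Farahani, Thu morning→Andersen, Thu afternoon→Andersen, Thu evening→Abara.
Total: 32 + 32 + 28 + 32 + 34 + 34 + 28 = $220.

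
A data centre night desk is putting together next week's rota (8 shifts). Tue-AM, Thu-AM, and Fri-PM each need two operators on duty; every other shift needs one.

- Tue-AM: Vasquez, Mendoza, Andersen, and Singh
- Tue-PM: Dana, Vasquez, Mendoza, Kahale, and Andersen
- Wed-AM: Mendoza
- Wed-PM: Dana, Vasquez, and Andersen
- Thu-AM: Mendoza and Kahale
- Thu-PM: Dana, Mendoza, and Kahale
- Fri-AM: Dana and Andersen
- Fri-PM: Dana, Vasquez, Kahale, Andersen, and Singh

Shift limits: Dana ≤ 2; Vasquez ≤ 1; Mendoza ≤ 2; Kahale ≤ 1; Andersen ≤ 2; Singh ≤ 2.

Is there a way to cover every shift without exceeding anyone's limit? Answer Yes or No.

Total capacity is 2+1+2+1+2+2 = 10 but 11 worker-slots are needed — infeasible.

No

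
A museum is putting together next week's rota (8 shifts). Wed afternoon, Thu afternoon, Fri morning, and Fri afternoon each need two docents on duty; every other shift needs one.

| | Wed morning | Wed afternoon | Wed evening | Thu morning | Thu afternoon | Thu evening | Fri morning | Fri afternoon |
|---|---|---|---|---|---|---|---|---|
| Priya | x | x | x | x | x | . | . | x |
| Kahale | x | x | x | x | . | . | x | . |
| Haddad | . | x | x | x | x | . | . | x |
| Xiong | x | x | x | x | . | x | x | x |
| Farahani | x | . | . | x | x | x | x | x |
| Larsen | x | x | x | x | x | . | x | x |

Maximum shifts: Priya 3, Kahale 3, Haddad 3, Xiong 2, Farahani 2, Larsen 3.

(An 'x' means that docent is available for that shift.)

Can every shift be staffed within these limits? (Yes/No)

Yes

One valid schedule: Wed morning→Priya, Wed afternoon→Kahale+Haddad, Wed evening→Priya, Thu morning→Priya, Thu afternoon→Haddad+Farahani, Thu evening→Xiong, Fri morning→Kahale+Xiong, Fri afternoon→Haddad+Farahani.
Loads: Priya 3/3, Kahale 2/3, Haddad 3/3, Xiong 2/2, Farahani 2/2, Larsen 0/3 — all within limits.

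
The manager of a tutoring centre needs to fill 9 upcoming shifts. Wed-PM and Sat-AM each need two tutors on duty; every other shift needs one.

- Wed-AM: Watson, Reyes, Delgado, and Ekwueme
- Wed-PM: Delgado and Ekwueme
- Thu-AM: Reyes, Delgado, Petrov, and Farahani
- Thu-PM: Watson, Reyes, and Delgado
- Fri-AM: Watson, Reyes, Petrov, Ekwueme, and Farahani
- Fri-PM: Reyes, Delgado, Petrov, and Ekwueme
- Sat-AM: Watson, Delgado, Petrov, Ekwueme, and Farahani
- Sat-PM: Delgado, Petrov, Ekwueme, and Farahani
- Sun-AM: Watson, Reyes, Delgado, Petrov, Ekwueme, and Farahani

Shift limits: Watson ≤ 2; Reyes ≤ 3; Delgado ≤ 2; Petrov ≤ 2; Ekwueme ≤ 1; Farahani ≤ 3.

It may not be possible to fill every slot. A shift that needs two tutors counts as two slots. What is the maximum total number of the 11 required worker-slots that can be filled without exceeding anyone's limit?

11

Total capacity across all tutors is 2+3+2+2+1+3 = 13, and 11 slots are needed, so at most 11 can be filled.
An assignment achieving 11: Wed-AM→Watson, Wed-PM→Delgado+Ekwueme, Thu-AM→Reyes, Thu-PM→Watson, Fri-AM→Reyes, Fri-PM→Reyes, Sat-AM→Petrov+Farahani, Sat-PM→Delgado, Sun-AM→Petrov.
Loads: Watson 2/2, Reyes 3/3, Delgado 2/2, Petrov 2/2, Ekwueme 1/1, Farahani 1/3.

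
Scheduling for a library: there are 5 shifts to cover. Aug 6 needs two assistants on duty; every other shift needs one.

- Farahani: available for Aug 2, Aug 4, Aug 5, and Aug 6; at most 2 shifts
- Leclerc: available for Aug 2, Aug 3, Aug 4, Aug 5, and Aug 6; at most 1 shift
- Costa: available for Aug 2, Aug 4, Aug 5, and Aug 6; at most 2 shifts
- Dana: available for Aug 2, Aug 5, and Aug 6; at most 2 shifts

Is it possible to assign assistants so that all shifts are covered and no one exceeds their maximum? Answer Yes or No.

Aug 3 can only be covered by Leclerc, so that assignment is forced.
One valid schedule: Aug 2→Farahani, Aug 3→Leclerc, Aug 4→Farahani, Aug 5→Costa, Aug 6→Costa+Dana.
Loads: Farahani 2/2, Leclerc 1/1, Costa 2/2, Dana 1/2 — all within limits.

Yes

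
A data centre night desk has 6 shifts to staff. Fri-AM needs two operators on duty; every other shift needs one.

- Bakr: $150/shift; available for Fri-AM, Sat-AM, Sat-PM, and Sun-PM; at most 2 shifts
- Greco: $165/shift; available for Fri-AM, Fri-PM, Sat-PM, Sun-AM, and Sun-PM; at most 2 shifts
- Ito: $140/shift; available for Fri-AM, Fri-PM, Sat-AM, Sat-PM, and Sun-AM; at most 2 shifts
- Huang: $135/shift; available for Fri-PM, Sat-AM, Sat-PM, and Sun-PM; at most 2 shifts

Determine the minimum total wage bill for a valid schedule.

$1015

Picking the cheapest available operator for each shift independently would cost $970, but that ignores the shift limits.
An optimal schedule: Fri-AM→Ito+Bakr, Fri-PM→Huang, Sat-AM→Huang, Sat-PM→Greco, Sun-AM→Ito, Sun-PM→Bakr.
Total: 140 + 150 + 135 + 135 + 165 + 140 + 150 = $1015.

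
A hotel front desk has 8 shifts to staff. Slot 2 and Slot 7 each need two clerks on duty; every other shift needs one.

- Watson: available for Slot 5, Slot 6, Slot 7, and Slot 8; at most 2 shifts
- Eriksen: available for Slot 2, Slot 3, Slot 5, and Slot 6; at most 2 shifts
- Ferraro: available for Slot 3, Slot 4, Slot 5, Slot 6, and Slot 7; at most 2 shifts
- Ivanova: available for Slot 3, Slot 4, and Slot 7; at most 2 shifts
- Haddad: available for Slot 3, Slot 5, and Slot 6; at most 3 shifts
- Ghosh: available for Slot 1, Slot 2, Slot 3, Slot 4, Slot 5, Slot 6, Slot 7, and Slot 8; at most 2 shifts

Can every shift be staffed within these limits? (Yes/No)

Yes

Slot 1 can only be covered by Ghosh, so that assignment is forced.
Slot 2 can only be covered by Eriksen and Ghosh, so that assignment is forced.
One valid schedule: Slot 1→Ghosh, Slot 2→Eriksen+Ghosh, Slot 3→Eriksen, Slot 4→Ferraro, Slot 5→Watson, Slot 6→Haddad, Slot 7→Ferraro+Ivanova, Slot 8→Watson.
Loads: Watson 2/2, Eriksen 2/2, Ferraro 2/2, Ivanova 1/2, Haddad 1/3, Ghosh 2/2 — all within limits.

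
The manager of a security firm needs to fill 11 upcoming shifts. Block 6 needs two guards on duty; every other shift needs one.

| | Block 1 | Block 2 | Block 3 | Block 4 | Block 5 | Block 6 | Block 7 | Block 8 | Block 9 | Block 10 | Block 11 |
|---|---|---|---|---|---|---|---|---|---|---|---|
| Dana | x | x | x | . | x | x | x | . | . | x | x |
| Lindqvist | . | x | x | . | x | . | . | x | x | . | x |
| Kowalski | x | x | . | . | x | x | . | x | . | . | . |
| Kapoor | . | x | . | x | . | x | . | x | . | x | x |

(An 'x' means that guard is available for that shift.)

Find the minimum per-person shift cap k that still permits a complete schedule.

With 4 guards and 12 worker-slots to fill, someone must work at least ⌈12/4⌉ = 3 shifts, so k ≥ 3.
k = 3 works: Block 1→Dana, Block 2→Kowalski, Block 3→Dana, Block 4→Kapoor, Block 5→Lindqvist, Block 6→Kowalski+Kapoor, Block 7→Dana, Block 8→Kowalski, Block 9→Lindqvist, Block 10→Kapoor, Block 11→Lindqvist.
Loads: Dana 3, Lindqvist 3, Kowalski 3, Kapoor 3 — all ≤ 3.

3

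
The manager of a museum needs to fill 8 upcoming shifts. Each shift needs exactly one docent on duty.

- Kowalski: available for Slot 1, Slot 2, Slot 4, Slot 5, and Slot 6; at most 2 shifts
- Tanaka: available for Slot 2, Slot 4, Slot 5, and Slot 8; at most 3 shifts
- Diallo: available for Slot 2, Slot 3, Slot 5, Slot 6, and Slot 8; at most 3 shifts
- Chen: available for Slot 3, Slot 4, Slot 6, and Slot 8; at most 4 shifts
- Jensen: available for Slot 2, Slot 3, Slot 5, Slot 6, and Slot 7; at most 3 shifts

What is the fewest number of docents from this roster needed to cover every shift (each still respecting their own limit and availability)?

3

8 slots to fill and no one can take more than 4, so at least ⌈8/4⌉ = 2 docents are needed.
Any 2 docents together have capacity at most 4+3 = 7 < 8 slots, so 2 can never suffice.
Kowalski, Tanaka, and Jensen alone can cover everything: Slot 1→Kowalski, Slot 2→Tanaka, Slot 3→Jensen, Slot 4→Kowalski, Slot 5→Tanaka, Slot 6→Jensen, Slot 7→Jensen, Slot 8→Tanaka.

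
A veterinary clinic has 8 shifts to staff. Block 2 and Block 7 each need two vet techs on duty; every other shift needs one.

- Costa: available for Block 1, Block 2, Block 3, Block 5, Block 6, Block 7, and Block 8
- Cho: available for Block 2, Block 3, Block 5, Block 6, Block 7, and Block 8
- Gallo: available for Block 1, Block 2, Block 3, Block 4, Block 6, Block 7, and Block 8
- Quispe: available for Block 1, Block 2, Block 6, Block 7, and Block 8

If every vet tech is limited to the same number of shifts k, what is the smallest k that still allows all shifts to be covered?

3

With 4 vet techs and 10 worker-slots to fill, someone must work at least ⌈10/4⌉ = 3 shifts, so k ≥ 3.
k = 3 works: Block 1→Costa, Block 2→Cho+Gallo, Block 3→Costa, Block 4→Gallo, Block 5→Costa, Block 6→Cho, Block 7→Gallo+Quispe, Block 8→Cho.
Loads: Costa 3, Cho 3, Gallo 3, Quispe 1 — all ≤ 3.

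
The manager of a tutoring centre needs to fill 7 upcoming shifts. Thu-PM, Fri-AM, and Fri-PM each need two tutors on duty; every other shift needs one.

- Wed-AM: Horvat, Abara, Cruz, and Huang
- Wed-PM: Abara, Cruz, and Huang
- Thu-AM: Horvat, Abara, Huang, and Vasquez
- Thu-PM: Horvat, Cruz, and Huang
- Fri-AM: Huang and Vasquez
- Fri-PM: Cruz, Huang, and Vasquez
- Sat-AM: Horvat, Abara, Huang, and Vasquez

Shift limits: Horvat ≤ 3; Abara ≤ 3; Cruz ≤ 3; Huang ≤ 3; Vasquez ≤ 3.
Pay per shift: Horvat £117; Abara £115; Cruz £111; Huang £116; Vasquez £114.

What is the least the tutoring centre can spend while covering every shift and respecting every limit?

Fri-AM can only be covered by Huang and Vasquez, so that assignment is forced.
Picking the cheapest available tutor for each shift independently would cost £1132, but that ignores the shift limits.
An optimal schedule: Wed-AM→Abara, Wed-PM→Cruz, Thu-AM→Vasquez, Thu-PM→Cruz+Huang, Fri-AM→Vasquez+Huang, Fri-PM→Cruz+Vasquez, Sat-AM→Abara.
Total: 115 + 111 + 114 + 111 + 116 + 114 + 116 + 111 + 114 + 115 = £1137.

£1137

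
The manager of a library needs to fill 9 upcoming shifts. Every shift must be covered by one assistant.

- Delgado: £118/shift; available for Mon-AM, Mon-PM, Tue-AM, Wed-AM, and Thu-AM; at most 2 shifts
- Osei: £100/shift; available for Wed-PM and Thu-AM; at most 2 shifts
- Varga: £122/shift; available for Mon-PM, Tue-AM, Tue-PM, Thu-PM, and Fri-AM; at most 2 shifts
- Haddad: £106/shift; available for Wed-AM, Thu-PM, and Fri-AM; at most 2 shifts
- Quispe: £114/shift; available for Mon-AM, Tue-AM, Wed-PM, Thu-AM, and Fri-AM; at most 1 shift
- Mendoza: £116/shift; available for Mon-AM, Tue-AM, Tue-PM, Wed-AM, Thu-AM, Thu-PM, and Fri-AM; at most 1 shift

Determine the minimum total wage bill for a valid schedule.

Picking the cheapest available assistant for each shift independently would cost £980, but that ignores the shift limits.
An optimal schedule: Mon-AM→Quispe, Mon-PM→Delgado, Tue-AM→Delgado, Tue-PM→Mendoza, Wed-AM→Haddad, Wed-PM→Osei, Thu-AM→Osei, Thu-PM→Haddad, Fri-AM→Varga.
Total: 114 + 118 + 118 + 116 + 106 + 100 + 100 + 106 + 122 = £1000.

£1000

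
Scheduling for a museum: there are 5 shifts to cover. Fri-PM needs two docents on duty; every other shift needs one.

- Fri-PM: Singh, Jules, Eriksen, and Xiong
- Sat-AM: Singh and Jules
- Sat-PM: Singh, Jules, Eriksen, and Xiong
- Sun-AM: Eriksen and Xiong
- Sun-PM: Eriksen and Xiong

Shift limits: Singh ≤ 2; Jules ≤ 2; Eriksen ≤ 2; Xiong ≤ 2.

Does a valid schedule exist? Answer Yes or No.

One valid schedule: Fri-PM→Jules+Xiong, Sat-AM→Singh, Sat-PM→Singh, Sun-AM→Eriksen, Sun-PM→Eriksen.
Loads: Singh 2/2, Jules 1/2, Eriksen 2/2, Xiong 1/2 — all within limits.

Yes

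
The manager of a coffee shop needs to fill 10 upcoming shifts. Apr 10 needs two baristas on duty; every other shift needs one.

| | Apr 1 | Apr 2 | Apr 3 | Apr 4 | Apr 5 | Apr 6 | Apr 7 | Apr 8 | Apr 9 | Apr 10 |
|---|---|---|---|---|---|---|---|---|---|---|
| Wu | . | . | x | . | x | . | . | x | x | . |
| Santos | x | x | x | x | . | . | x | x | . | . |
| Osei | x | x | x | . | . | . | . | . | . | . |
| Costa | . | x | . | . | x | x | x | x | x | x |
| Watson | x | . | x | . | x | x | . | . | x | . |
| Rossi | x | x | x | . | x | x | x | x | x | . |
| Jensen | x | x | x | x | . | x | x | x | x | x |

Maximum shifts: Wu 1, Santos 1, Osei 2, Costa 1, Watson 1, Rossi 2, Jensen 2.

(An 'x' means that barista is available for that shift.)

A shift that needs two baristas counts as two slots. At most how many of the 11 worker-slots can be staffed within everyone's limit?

10

Total capacity across all baristas is 1+1+2+1+1+2+2 = 10, and 11 slots are needed, so at most 10 can be filled.
An assignment achieving 10: Apr 1→Osei, Apr 2→Osei, Apr 4→Santos, Apr 5→Wu, Apr 6→Watson, Apr 7→Rossi, Apr 8→Rossi, Apr 9→Jensen, Apr 10→Costa+Jensen.
Loads: Wu 1/1, Santos 1/1, Osei 2/2, Costa 1/1, Watson 1/1, Rossi 2/2, Jensen 2/2.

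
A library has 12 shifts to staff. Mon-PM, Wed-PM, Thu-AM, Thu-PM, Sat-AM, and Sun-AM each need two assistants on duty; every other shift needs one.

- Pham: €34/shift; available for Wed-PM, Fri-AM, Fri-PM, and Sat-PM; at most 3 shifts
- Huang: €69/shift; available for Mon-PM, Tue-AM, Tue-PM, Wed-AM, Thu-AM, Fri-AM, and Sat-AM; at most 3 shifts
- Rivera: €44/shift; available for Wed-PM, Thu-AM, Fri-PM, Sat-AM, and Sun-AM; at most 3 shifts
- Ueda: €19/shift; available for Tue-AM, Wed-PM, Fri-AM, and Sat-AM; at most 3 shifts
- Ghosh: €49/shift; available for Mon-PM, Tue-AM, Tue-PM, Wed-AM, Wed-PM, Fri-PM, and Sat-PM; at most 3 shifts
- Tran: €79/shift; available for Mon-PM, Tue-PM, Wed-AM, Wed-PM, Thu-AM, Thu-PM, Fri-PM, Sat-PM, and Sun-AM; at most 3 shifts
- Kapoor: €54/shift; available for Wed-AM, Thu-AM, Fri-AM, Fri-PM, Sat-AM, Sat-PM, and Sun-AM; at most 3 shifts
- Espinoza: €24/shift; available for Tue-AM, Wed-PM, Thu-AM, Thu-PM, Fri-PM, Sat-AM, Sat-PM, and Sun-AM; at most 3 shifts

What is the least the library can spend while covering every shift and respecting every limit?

Thu-PM can only be covered by Tran and Espinoza, so that assignment is forced.
Picking the cheapest available assistant for each shift independently would cost €627, but that ignores the shift limits.
An optimal schedule: Mon-PM→Ghosh+Huang, Tue-AM→Ueda, Tue-PM→Ghosh, Wed-AM→Ghosh, Wed-PM→Pham+Rivera, Thu-AM→Espinoza+Rivera, Thu-PM→Espinoza+Tran, Fri-AM→Ueda, Fri-PM→Pham, Sat-AM→Ueda+Kapoor, Sat-PM→Pham, Sun-AM→Espinoza+Rivera.
Total: 49 + 69 + 19 + 49 + 49 + 34 + 44 + 24 + 44 + 24 + 79 + 19 + 34 + 19 + 54 + 34 + 24 + 44 = €712.

€712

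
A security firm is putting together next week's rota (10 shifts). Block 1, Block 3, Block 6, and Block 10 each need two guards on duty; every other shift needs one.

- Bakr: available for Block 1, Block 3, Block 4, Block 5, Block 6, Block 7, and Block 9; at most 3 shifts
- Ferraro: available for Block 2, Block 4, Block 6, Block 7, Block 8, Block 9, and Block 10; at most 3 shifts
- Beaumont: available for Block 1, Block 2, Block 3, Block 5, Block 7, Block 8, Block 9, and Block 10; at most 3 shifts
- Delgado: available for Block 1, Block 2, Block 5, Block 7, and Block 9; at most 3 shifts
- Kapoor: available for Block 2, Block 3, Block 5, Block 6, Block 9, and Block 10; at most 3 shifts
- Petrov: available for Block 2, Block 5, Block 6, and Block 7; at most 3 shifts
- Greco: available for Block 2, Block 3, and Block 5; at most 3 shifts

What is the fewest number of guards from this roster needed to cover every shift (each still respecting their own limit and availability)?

5

14 slots to fill and no one can take more than 3, so at least ⌈14/3⌉ = 5 guards are needed.
Bakr, Ferraro, Beaumont, Delgado, and Kapoor alone can cover everything: Block 1→Bakr+Beaumont, Block 2→Delgado, Block 3→Bakr+Beaumont, Block 4→Bakr, Block 5→Delgado, Block 6→Ferraro+Kapoor, Block 7→Delgado, Block 8→Ferraro, Block 9→Kapoor, Block 10→Ferraro+Beaumont.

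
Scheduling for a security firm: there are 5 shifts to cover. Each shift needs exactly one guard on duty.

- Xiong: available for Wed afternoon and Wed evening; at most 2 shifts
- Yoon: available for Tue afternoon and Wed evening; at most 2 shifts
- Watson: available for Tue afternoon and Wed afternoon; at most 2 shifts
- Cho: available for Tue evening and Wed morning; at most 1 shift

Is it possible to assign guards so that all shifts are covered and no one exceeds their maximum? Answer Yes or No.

Total capacity is 7 and 5 slots are needed, so capacity alone doesn't rule it out.
Shifts {Tue evening, Wed morning} need 2 worker-slots in total, but the guards available for any of those shifts (Cho) can supply at most 1 among them. So no valid schedule exists.

No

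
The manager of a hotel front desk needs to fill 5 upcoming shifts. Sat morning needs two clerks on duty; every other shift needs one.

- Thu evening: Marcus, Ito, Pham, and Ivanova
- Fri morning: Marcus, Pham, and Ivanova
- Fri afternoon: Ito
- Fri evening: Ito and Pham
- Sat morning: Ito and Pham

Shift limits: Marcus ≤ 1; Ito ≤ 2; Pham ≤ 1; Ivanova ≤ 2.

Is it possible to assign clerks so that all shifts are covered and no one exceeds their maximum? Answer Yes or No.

Total capacity is 6 and 6 slots are needed, so capacity alone doesn't rule it out.
Shifts {Fri afternoon, Fri evening, Sat morning} need 4 worker-slots in total, but the clerks available for any of those shifts (Ito and Pham) can supply at most 3 among them. So no valid schedule exists.

No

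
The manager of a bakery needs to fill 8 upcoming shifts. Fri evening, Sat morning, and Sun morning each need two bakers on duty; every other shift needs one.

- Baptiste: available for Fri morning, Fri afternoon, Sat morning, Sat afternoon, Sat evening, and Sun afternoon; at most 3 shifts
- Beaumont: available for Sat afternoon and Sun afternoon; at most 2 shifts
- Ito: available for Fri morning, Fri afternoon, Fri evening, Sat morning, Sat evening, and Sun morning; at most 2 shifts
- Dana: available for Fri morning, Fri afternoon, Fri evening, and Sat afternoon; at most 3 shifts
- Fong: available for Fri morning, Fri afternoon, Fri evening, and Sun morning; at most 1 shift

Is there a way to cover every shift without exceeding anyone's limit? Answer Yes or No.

No

Total capacity is 11 and 11 slots are needed, so capacity alone doesn't rule it out.
Shifts {Fri evening, Sat morning, Sun morning} need 6 worker-slots in total, but the bakers available for any of those shifts (Baptiste, Ito, Dana, and Fong) can supply at most 5 among them. So no valid schedule exists.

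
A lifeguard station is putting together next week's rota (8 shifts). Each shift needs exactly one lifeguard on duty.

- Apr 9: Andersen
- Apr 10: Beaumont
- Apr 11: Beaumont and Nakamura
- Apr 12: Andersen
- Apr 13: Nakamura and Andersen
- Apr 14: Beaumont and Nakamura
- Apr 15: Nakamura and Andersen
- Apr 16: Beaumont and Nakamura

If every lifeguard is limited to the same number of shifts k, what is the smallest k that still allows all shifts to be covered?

3

With 3 lifeguards and 8 worker-slots to fill, someone must work at least ⌈8/3⌉ = 3 shifts, so k ≥ 3.
k = 3 works: Apr 9→Andersen, Apr 10→Beaumont, Apr 11→Beaumont, Apr 12→Andersen, Apr 13→Nakamura, Apr 14→Beaumont, Apr 15→Nakamura, Apr 16→Nakamura.
Loads: Beaumont 3, Nakamura 3, Andersen 2 — all ≤ 3.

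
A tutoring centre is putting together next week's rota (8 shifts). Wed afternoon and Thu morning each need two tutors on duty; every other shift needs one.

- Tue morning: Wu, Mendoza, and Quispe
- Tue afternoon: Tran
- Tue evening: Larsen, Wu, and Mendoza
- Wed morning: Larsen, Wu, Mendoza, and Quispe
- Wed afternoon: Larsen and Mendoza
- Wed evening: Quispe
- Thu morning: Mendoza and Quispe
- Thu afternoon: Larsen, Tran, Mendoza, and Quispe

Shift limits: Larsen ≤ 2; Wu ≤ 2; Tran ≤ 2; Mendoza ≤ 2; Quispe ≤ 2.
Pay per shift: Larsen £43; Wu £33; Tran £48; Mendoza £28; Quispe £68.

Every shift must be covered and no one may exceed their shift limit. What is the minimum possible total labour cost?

£440

Tue afternoon can only be covered by Tran, so that assignment is forced.
Wed afternoon can only be covered by Larsen and Mendoza, so that assignment is forced.
Wed evening can only be covered by Quispe, so that assignment is forced.
Picking the cheapest available tutor for each shift independently would cost £395, but that ignores the shift limits.
An optimal schedule: Tue morning→Wu, Tue afternoon→Tran, Tue evening→Larsen, Wed morning→Wu, Wed afternoon→Larsen+Mendoza, Wed evening→Quispe, Thu morning→Mendoza+Quispe, Thu afternoon→Tran.
Total: 33 + 48 + 43 + 33 + 43 + 28 + 68 + 28 + 68 + 48 = £440.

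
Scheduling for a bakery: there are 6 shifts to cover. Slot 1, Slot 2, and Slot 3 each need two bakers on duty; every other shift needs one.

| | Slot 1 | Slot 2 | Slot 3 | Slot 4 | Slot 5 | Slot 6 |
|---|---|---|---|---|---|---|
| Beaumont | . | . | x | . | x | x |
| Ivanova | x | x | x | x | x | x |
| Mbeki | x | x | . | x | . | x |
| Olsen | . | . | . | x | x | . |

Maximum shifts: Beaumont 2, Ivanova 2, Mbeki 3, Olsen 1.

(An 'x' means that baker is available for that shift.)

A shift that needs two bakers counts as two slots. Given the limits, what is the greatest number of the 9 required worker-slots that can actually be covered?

8

Total capacity across all bakers is 2+2+3+1 = 8, and 9 slots are needed, so at most 8 can be filled.
An assignment achieving 8: Slot 1→Ivanova+Mbeki, Slot 2→Ivanova+Mbeki, Slot 3→Beaumont, Slot 4→Mbeki, Slot 5→Olsen, Slot 6→Beaumont.
Loads: Beaumont 2/2, Ivanova 2/2, Mbeki 3/3, Olsen 1/1.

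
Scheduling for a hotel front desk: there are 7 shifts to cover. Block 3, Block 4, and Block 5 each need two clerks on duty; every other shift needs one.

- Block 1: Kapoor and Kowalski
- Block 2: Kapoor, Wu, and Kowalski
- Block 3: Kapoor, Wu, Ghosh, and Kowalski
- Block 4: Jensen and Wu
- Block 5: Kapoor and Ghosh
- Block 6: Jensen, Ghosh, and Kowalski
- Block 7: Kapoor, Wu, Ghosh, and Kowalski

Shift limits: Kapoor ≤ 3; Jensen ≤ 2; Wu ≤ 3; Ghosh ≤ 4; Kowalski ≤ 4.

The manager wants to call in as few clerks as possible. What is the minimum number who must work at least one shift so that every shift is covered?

4

10 slots to fill and no one can take more than 4, so at least ⌈10/4⌉ = 3 clerks are needed.
Shifts {Block 4, Block 5} need 4 slots, but among the clerks available for them (Kapoor, Jensen, Wu, and Ghosh) any 3 together supply at most 3. So 3 clerks are not enough.
Kapoor, Jensen, Wu, and Ghosh alone can cover everything: Block 1→Kapoor, Block 2→Kapoor, Block 3→Wu+Ghosh, Block 4→Jensen+Wu, Block 5→Kapoor+Ghosh, Block 6→Jensen, Block 7→Wu.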